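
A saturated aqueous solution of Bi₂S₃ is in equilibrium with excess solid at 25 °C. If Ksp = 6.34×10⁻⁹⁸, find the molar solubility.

1.42×10⁻²⁰ M

Bi₂S₃(s) ⇌ 2 Bi³⁺(aq) + 3 S²⁻(aq)
If s mol/L of Bi₂S₃ dissolves, [Bi³⁺] = 2s and [S²⁻] = 3s.
Ksp = [Bi³⁺]^2[S²⁻]^3 = (2s)^2 · (3s)^3 = 108s^5
108s^5 = 6.34×10⁻⁹⁸  ⇒  s^5 = 5.87×10⁻¹⁰⁰
s = (5.87×10⁻¹⁰⁰)^(1/5) = 1.42×10⁻²⁰ mol L⁻¹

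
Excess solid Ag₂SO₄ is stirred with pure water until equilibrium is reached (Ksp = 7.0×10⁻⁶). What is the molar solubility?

1.2×10⁻² M

Ag₂SO₄(s) ⇌ 2 Ag⁺(aq) + SO₄²⁻(aq)
With molar solubility s: [Ag⁺] = 2s, [SO₄²⁻] = s.
Ksp = [Ag⁺]^2[SO₄²⁻] = (2s)^2 · s = 4s^3
4s^3 = 7.0×10⁻⁶  ⇒  s^3 = 1.8×10⁻⁶
s = (1.8×10⁻⁶)^(1/3) = 1.2×10⁻² M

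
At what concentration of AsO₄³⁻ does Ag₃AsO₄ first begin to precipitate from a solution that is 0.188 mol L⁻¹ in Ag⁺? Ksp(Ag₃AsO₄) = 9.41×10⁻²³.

Each salt precipitates once Q = Ksp for that salt.
Ag₃AsO₄(s) ⇌ 3 Ag⁺(aq) + AsO₄³⁻(aq)
Ksp = [Ag⁺]^3[AsO₄³⁻] = [AsO₄³⁻](0.188)^3
[AsO₄³⁻] = 9.41×10⁻²³ / (0.188)^3 = 1.42×10⁻²⁰
[AsO₄³⁻] = 1.42×10⁻²⁰ mol L⁻¹

1.42×10⁻²⁰ M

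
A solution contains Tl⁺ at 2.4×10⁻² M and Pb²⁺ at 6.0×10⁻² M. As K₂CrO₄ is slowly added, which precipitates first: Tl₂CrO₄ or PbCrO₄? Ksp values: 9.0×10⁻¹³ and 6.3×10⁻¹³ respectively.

PbCrO₄

Precipitation begins when Q = Ksp.
For Tl₂CrO₄: [CrO₄²⁻] = (Ksp/[Tl⁺]^2) = 1.6×10⁻⁹ M
For PbCrO₄: [CrO₄²⁻] = (Ksp/[Pb²⁺]) = 1.1×10⁻¹¹ M
Since PbCrO₄ needs less CrO₄²⁻ to reach saturation, it precipitates first.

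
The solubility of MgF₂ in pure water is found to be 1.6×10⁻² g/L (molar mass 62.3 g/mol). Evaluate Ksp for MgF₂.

s = (1.6×10⁻² g L⁻¹)/(62.3 g mol⁻¹) = 2.568×10⁻⁴ M
MgF₂(s) ⇌ Mg²⁺(aq) + 2 F⁻(aq)
Call the molar solubility s, so that [Mg²⁺] = s and [F⁻] = 2s.
Ksp = [Mg²⁺][F⁻]^2 = s · (2s)^2 = 4s^3
Ksp = 4 × (2.568×10⁻⁴)^3 = 6.8×10⁻¹¹

Ksp = 6.8×10⁻¹¹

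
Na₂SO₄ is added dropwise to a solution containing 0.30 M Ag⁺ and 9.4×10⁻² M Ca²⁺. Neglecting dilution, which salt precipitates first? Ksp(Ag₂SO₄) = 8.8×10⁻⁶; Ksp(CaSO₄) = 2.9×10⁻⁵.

Ag₂SO₄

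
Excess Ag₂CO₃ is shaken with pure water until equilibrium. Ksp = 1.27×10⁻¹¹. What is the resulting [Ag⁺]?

2.94×10⁻⁴ M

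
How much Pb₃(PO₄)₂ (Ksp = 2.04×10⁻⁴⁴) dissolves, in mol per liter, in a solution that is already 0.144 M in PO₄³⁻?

3.32×10⁻¹⁵ M

Pb₃(PO₄)₂(s) ⇌ 3 Pb²⁺(aq) + 2 PO₄³⁻(aq)
Let s be the solubility of Pb₃(PO₄)₂ here. The common ion gives [PO₄³⁻] ≈ 0.144 M, and [Pb²⁺] = 3s.
Ksp = [Pb²⁺]^3[PO₄³⁻]^2 = (3s)^3(0.144)^2
(3s)^3 = 2.04×10⁻⁴⁴ / (0.144)^2 = 9.84×10⁻⁴³
s = 3.32×10⁻¹⁵ M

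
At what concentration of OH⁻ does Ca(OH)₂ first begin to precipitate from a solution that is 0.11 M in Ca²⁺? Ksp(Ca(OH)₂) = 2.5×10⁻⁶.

4.8×10⁻³ M

Precipitation of each salt begins when its ion product equals Ksp.
Ca(OH)₂(s) ⇌ Ca²⁺(aq) + 2 OH⁻(aq)
Ksp = [Ca²⁺][OH⁻]^2 = [OH⁻]^2(0.11)
[OH⁻]^2 = 2.5×10⁻⁶ / (0.11) = 2.3×10⁻⁵
[OH⁻] = 4.8×10⁻³ M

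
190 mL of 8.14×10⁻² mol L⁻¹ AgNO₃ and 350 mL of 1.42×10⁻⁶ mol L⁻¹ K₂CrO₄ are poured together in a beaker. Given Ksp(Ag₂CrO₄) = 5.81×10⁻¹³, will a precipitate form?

Yes

Total volume after mixing = 190 + 350 = 540 mL.
[Ag⁺] = (8.14×10⁻²)(190)/540 = 2.86×10⁻² mol L⁻¹
[CrO₄²⁻] = (1.42×10⁻⁶)(350)/540 = 9.20×10⁻⁷ mol L⁻¹
Q = [Ag⁺]^2[CrO₄²⁻] = 7.55×10⁻¹⁰
Because Q > Ksp (7.55×10⁻¹⁰ vs 5.81×10⁻¹³), a precipitate of Ag₂CrO₄ forms.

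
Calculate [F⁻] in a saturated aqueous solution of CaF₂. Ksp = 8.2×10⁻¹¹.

CaF₂(s) ⇌ Ca²⁺(aq) + 2 F⁻(aq)
With molar solubility s: [Ca²⁺] = s, [F⁻] = 2s.
Ksp = [Ca²⁺][F⁻]^2 = s · (2s)^2 = 4s^3 = 8.2×10⁻¹¹
s = 2.7×10⁻⁴ mol/L
[F⁻] = 2s = 5.5×10⁻⁴ mol/L

5.5×10⁻⁴ M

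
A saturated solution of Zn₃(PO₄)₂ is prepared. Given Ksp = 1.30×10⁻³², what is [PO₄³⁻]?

3.29×10⁻⁷ M

Zn₃(PO₄)₂(s) ⇌ 3 Zn²⁺(aq) + 2 PO₄³⁻(aq)
Let s be the molar solubility. Then [Zn²⁺] = 3s and [PO₄³⁻] = 2s.
Ksp = [Zn²⁺]^3[PO₄³⁻]^2 = (3s)^3 · (2s)^2 = 108s^5 = 1.30×10⁻³²
s = 1.64×10⁻⁷ M
[PO₄³⁻] = 2s = 3.29×10⁻⁷ M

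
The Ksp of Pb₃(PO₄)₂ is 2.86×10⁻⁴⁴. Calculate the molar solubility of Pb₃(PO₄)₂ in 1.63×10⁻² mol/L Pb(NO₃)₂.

Pb₃(PO₄)₂(s) ⇌ 3 Pb²⁺(aq) + 2 PO₄³⁻(aq)
With Pb²⁺ already at 1.63×10⁻² mol/L and s small, take [Pb²⁺] ≈ 1.63×10⁻² mol/L and [PO₄³⁻] = 2s.
Ksp = [Pb²⁺]^3[PO₄³⁻]^2 = (1.63×10⁻²)^3(2s)^2
(2s)^2 = 2.86×10⁻⁴⁴ / (1.63×10⁻²)^3 = 6.60×10⁻³⁹
s = 4.06×10⁻²⁰ mol/L

4.06×10⁻²⁰ M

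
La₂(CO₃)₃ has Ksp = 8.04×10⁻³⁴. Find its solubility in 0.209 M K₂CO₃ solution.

1.48×10⁻¹⁶ M

La₂(CO₃)₃(s) ⇌ 2 La³⁺(aq) + 3 CO₃²⁻(aq)
With CO₃²⁻ already at 0.209 M and s small, take [CO₃²⁻] ≈ 0.209 M and [La³⁺] = 2s.
Ksp = [La³⁺]^2[CO₃²⁻]^3 = (2s)^2(0.209)^3
(2s)^2 = 8.04×10⁻³⁴ / (0.209)^3 = 8.81×10⁻³²
s = 1.48×10⁻¹⁶ M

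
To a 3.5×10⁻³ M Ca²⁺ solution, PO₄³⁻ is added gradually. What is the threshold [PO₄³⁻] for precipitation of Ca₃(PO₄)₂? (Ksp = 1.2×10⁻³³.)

The threshold for precipitation is Q = Ksp.
Ca₃(PO₄)₂(s) ⇌ 3 Ca²⁺(aq) + 2 PO₄³⁻(aq)
Ksp = [Ca²⁺]^3[PO₄³⁻]^2 = [PO₄³⁻]^2(3.5×10⁻³)^3
[PO₄³⁻]^2 = 1.2×10⁻³³ / (3.5×10⁻³)^3 = 2.8×10⁻²⁶
[PO₄³⁻] = 1.7×10⁻¹³ M

1.7×10⁻¹³ M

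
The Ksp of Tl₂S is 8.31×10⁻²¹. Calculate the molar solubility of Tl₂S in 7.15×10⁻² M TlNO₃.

1.63×10⁻¹⁸ M

Tl₂S(s) ⇌ 2 Tl⁺(aq) + S²⁻(aq)
The solution already contains Tl⁺ at 7.15×10⁻² M. Let s be the molar solubility of Tl₂S.
[Tl⁺] ≈ 7.15×10⁻² M (common ion dominates); [S²⁻] = s.
Ksp = [Tl⁺]^2[S²⁻] = (7.15×10⁻²)^2s
s = 8.31×10⁻²¹ / (7.15×10⁻²)^2 = 1.63×10⁻¹⁸
s = 1.63×10⁻¹⁸ M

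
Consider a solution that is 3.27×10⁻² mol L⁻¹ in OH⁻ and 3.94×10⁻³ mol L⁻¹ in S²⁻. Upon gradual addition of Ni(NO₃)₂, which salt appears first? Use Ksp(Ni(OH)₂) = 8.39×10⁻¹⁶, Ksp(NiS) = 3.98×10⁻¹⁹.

A salt starts to precipitate once the ion product Q reaches its Ksp.
For Ni(OH)₂: [Ni²⁺] = (Ksp/[OH⁻]^2) = 7.85×10⁻¹³ mol L⁻¹
For NiS: [Ni²⁺] = (Ksp/[S²⁻]) = 1.01×10⁻¹⁶ mol L⁻¹
The smaller threshold [Ni²⁺] is reached first, so NiS precipitates first.

NiS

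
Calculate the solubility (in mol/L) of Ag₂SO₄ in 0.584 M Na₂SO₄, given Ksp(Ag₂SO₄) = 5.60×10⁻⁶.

Ag₂SO₄(s) ⇌ 2 Ag⁺(aq) + SO₄²⁻(aq)
Let s be the solubility of Ag₂SO₄ here. The common ion gives [SO₄²⁻] ≈ 0.584 M, and [Ag⁺] = 2s.
Ksp = [Ag⁺]^2[SO₄²⁻] = (2s)^2(0.584)
(2s)^2 = 5.60×10⁻⁶ / (0.584) = 9.59×10⁻⁶
s = 1.55×10⁻³ M

1.55×10⁻³ M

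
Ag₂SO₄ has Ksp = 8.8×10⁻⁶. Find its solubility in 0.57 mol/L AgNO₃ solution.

2.7×10⁻⁵ M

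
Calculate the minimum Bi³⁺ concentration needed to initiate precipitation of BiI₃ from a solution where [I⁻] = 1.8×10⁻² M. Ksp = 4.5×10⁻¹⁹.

7.7×10⁻¹⁴ M

Each salt precipitates once Q = Ksp for that salt.
BiI₃(s) ⇌ Bi³⁺(aq) + 3 I⁻(aq)
Ksp = [Bi³⁺][I⁻]^3 = [Bi³⁺](1.8×10⁻²)^3
[Bi³⁺] = 4.5×10⁻¹⁹ / (1.8×10⁻²)^3 = 7.7×10⁻¹⁴
[Bi³⁺] = 7.7×10⁻¹⁴ M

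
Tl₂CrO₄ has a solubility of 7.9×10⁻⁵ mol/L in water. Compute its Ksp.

Ksp = 2.0×10⁻¹²

Tl₂CrO₄(s) ⇌ 2 Tl⁺(aq) + CrO₄²⁻(aq)
With molar solubility s: [Tl⁺] = 2s, [CrO₄²⁻] = s.
Ksp = [Tl⁺]^2[CrO₄²⁻] = (2s)^2 · s = 4s^3
Ksp = 4 × (7.9×10⁻⁵)^3 = 2.0×10⁻¹²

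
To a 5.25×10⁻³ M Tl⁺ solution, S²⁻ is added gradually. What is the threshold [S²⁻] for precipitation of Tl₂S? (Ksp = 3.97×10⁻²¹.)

1.44×10⁻¹⁶ M

Precipitation of each salt begins when its ion product equals Ksp.
Tl₂S(s) ⇌ 2 Tl⁺(aq) + S²⁻(aq)
Ksp = [Tl⁺]^2[S²⁻] = [S²⁻](5.25×10⁻³)^2
[S²⁻] = 3.97×10⁻²¹ / (5.25×10⁻³)^2 = 1.44×10⁻¹⁶
[S²⁻] = 1.44×10⁻¹⁶ M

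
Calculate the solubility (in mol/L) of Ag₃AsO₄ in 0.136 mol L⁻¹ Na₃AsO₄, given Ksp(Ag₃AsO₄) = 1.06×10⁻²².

3.07×10⁻⁸ M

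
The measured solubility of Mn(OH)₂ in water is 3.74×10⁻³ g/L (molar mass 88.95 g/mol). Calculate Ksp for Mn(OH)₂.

Ksp = 2.97×10⁻¹³

s = (3.74×10⁻³ g L⁻¹)/(88.95 g mol⁻¹) = 4.2046×10⁻⁵ M
Mn(OH)₂(s) ⇌ Mn²⁺(aq) + 2 OH⁻(aq)
Call the molar solubility s, so that [Mn²⁺] = s and [OH⁻] = 2s.
Ksp = [Mn²⁺][OH⁻]^2 = s · (2s)^2 = 4s^3
Ksp = 4 × (4.2046×10⁻⁵)^3 = 2.97×10⁻¹³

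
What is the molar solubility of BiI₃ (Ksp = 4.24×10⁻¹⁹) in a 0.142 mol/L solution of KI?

BiI₃(s) ⇌ Bi³⁺(aq) + 3 I⁻(aq)
The solution already contains I⁻ at 0.142 mol/L. Let s be the molar solubility of BiI₃.
[I⁻] ≈ 0.142 mol/L (common ion dominates); [Bi³⁺] = s.
Ksp = [Bi³⁺][I⁻]^3 = s(0.142)^3
s = 4.24×10⁻¹⁹ / (0.142)^3 = 1.48×10⁻¹⁶
s = 1.48×10⁻¹⁶ mol/L

1.48×10⁻¹⁶ M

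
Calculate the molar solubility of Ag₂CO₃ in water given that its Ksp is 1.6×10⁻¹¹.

Ag₂CO₃(s) ⇌ 2 Ag⁺(aq) + CO₃²⁻(aq)
With molar solubility s: [Ag⁺] = 2s, [CO₃²⁻] = s.
Ksp = [Ag⁺]^2[CO₃²⁻] = (2s)^2 · s = 4s^3
4s^3 = 1.6×10⁻¹¹  ⇒  s^3 = 4.0×10⁻¹²
Taking the 3rd root, s = 1.6×10⁻⁴ mol/L.

1.6×10⁻⁴ M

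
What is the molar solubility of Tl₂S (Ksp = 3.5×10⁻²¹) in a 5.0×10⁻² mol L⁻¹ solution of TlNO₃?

1.4×10⁻¹⁸ M

Tl₂S(s) ⇌ 2 Tl⁺(aq) + S²⁻(aq)
With Tl⁺ already at 5.0×10⁻² mol L⁻¹ and s small, take [Tl⁺] ≈ 5.0×10⁻² mol L⁻¹ and [S²⁻] = s.
Ksp = [Tl⁺]^2[S²⁻] = (5.0×10⁻²)^2s
s = 3.5×10⁻²¹ / (5.0×10⁻²)^2 = 1.4×10⁻¹⁸
s = 1.4×10⁻¹⁸ mol L⁻¹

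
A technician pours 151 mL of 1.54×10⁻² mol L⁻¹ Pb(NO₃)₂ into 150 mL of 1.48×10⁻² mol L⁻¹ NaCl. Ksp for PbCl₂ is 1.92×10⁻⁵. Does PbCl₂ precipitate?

The combined volume is 301 mL.
[Pb²⁺] = (1.54×10⁻²)(151)/301 = 7.73×10⁻³ mol L⁻¹
[Cl⁻] = (1.48×10⁻²)(150)/301 = 7.38×10⁻³ mol L⁻¹
Q = [Pb²⁺][Cl⁻]^2 = 4.20×10⁻⁷
Q = 4.20×10⁻⁷ < Ksp = 1.92×10⁻⁵, so the solution is unsaturated and no precipitate forms.

No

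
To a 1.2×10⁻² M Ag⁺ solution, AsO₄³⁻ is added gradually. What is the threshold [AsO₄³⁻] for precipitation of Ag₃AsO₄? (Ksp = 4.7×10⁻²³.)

2.7×10⁻¹⁷ M

Precipitation of each salt begins when its ion product equals Ksp.
Ag₃AsO₄(s) ⇌ 3 Ag⁺(aq) + AsO₄³⁻(aq)
Ksp = [Ag⁺]^3[AsO₄³⁻] = [AsO₄³⁻](1.2×10⁻²)^3
[AsO₄³⁻] = 4.7×10⁻²³ / (1.2×10⁻²)^3 = 2.7×10⁻¹⁷
[AsO₄³⁻] = 2.7×10⁻¹⁷ M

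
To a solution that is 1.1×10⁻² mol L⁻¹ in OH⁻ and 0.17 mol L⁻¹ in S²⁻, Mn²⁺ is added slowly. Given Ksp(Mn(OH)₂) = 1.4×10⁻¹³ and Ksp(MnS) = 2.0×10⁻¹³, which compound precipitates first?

MnS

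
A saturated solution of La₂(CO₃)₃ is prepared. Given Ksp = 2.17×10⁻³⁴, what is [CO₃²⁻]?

La₂(CO₃)₃(s) ⇌ 2 La³⁺(aq) + 3 CO₃²⁻(aq)
With molar solubility s: [La³⁺] = 2s, [CO₃²⁻] = 3s.
Ksp = [La³⁺]^2[CO₃²⁻]^3 = (2s)^2 · (3s)^3 = 108s^5 = 2.17×10⁻³⁴
s = 7.25×10⁻⁸ mol L⁻¹
[CO₃²⁻] = 3s = 2.18×10⁻⁷ mol L⁻¹

2.18×10⁻⁷ M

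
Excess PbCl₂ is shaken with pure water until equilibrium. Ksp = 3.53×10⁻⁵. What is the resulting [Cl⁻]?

PbCl₂(s) ⇌ Pb²⁺(aq) + 2 Cl⁻(aq)
Let s be the molar solubility. Then [Pb²⁺] = s and [Cl⁻] = 2s.
Ksp = [Pb²⁺][Cl⁻]^2 = s · (2s)^2 = 4s^3 = 3.53×10⁻⁵
s = 2.07×10⁻² mol/L
[Cl⁻] = 2s = 4.13×10⁻² mol/L

4.13×10⁻² M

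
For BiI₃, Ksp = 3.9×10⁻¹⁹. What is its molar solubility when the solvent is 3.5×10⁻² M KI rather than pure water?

BiI₃(s) ⇌ Bi³⁺(aq) + 3 I⁻(aq)
I⁻ is already present at 3.5×10⁻² M. If s mol/L of BiI₃ dissolves, [Bi³⁺] = s while [I⁻] ≈ 3.5×10⁻² M.
Ksp = [Bi³⁺][I⁻]^3 = s(3.5×10⁻²)^3
s = 3.9×10⁻¹⁹ / (3.5×10⁻²)^3 = 9.1×10⁻¹⁵
s = 9.1×10⁻¹⁵ M

9.1×10⁻¹⁵ M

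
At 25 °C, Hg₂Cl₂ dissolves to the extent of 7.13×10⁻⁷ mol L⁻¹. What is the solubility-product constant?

Hg₂Cl₂(s) ⇌ Hg₂²⁺(aq) + 2 Cl⁻(aq)
For each mole of Hg₂Cl₂ that dissolves per liter, [Hg₂²⁺] = s and [Cl⁻] = 2s; let s denote this solubility.
Ksp = [Hg₂²⁺][Cl⁻]^2 = s · (2s)^2 = 4s^3
Ksp = 4 × (7.13×10⁻⁷)^3 = 1.45×10⁻¹⁸

Ksp = 1.45×10⁻¹⁸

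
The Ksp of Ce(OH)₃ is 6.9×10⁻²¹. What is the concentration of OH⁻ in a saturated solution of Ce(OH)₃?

1.2×10⁻⁵ M

Ce(OH)₃(s) ⇌ Ce³⁺(aq) + 3 OH⁻(aq)
With molar solubility s: [Ce³⁺] = s, [OH⁻] = 3s.
Ksp = [Ce³⁺][OH⁻]^3 = s · (3s)^3 = 27s^4 = 6.9×10⁻²¹
s = 4.0×10⁻⁶ mol L⁻¹
[OH⁻] = 3s = 1.2×10⁻⁵ mol L⁻¹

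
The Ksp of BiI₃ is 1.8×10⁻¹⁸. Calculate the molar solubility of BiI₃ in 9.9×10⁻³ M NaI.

1.9×10⁻¹² M

BiI₃(s) ⇌ Bi³⁺(aq) + 3 I⁻(aq)
The solution already contains I⁻ at 9.9×10⁻³ M. Let s be the molar solubility of BiI₃.
[I⁻] ≈ 9.9×10⁻³ M (common ion dominates); [Bi³⁺] = s.
Ksp = [Bi³⁺][I⁻]^3 = s(9.9×10⁻³)^3
s = 1.8×10⁻¹⁸ / (9.9×10⁻³)^3 = 1.9×10⁻¹²
s = 1.9×10⁻¹² M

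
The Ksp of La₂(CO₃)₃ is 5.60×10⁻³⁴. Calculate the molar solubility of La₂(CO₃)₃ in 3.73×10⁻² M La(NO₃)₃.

La₂(CO₃)₃(s) ⇌ 2 La³⁺(aq) + 3 CO₃²⁻(aq)
With La³⁺ already at 3.73×10⁻² M and s small, take [La³⁺] ≈ 3.73×10⁻² M and [CO₃²⁻] = 3s.
Ksp = [La³⁺]^2[CO₃²⁻]^3 = (3.73×10⁻²)^2(3s)^3
(3s)^3 = 5.60×10⁻³⁴ / (3.73×10⁻²)^2 = 4.03×10⁻³¹
s = 2.46×10⁻¹¹ M

2.46×10⁻¹¹ M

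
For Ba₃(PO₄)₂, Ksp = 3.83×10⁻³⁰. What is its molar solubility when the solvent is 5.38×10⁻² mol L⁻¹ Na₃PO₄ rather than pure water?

Ba₃(PO₄)₂(s) ⇌ 3 Ba²⁺(aq) + 2 PO₄³⁻(aq)
With PO₄³⁻ already at 5.38×10⁻² mol L⁻¹ and s small, take [PO₄³⁻] ≈ 5.38×10⁻² mol L⁻¹ and [Ba²⁺] = 3s.
Ksp = [Ba²⁺]^3[PO₄³⁻]^2 = (3s)^3(5.38×10⁻²)^2
(3s)^3 = 3.83×10⁻³⁰ / (5.38×10⁻²)^2 = 1.32×10⁻²⁷
s = 3.66×10⁻¹⁰ mol L⁻¹

3.66×10⁻¹⁰ M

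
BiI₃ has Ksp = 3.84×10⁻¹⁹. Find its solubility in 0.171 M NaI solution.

7.68×10⁻¹⁷ M

BiI₃(s) ⇌ Bi³⁺(aq) + 3 I⁻(aq)
Let s be the solubility of BiI₃ here. The common ion gives [I⁻] ≈ 0.171 M, and [Bi³⁺] = s.
Ksp = [Bi³⁺][I⁻]^3 = s(0.171)^3
s = 3.84×10⁻¹⁹ / (0.171)^3 = 7.68×10⁻¹⁷
s = 7.68×10⁻¹⁷ M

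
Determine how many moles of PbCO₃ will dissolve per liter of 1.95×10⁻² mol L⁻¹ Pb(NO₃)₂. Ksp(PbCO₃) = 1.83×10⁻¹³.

PbCO₃(s) ⇌ Pb²⁺(aq) + CO₃²⁻(aq)
Let s be the solubility of PbCO₃ here. The common ion gives [Pb²⁺] ≈ 1.95×10⁻² mol L⁻¹, and [CO₃²⁻] = s.
Ksp = [Pb²⁺][CO₃²⁻] = (1.95×10⁻²)s
s = 1.83×10⁻¹³ / (1.95×10⁻²) = 9.38×10⁻¹²
s = 9.38×10⁻¹² mol L⁻¹

9.38×10⁻¹² M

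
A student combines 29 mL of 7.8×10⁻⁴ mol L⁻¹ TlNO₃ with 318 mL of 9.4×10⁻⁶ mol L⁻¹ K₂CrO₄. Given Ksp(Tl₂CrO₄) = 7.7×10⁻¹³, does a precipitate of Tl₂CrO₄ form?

No

After mixing, V = 29 mL + 318 mL = 347 mL.
[Tl⁺] = (7.8×10⁻⁴)(29)/347 = 6.5×10⁻⁵ mol L⁻¹
[CrO₄²⁻] = (9.4×10⁻⁶)(318)/347 = 8.6×10⁻⁶ mol L⁻¹
Q = [Tl⁺]^2[CrO₄²⁻] = 3.7×10⁻¹⁴
Since Q (3.7×10⁻¹⁴) is less than Ksp (7.7×10⁻¹³), no Tl₂CrO₄ precipitates.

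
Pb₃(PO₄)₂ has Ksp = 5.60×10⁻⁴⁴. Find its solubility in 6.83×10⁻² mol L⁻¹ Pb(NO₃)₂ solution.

Pb₃(PO₄)₂(s) ⇌ 3 Pb²⁺(aq) + 2 PO₄³⁻(aq)
With Pb²⁺ already at 6.83×10⁻² mol L⁻¹ and s small, take [Pb²⁺] ≈ 6.83×10⁻² mol L⁻¹ and [PO₄³⁻] = 2s.
Ksp = [Pb²⁺]^3[PO₄³⁻]^2 = (6.83×10⁻²)^3(2s)^2
(2s)^2 = 5.60×10⁻⁴⁴ / (6.83×10⁻²)^3 = 1.76×10⁻⁴⁰
s = 6.63×10⁻²¹ mol L⁻¹

6.63×10⁻²¹ M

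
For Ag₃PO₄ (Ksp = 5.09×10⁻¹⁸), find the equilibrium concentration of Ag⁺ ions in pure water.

Ag₃PO₄(s) ⇌ 3 Ag⁺(aq) + PO₄³⁻(aq)
If s mol/L of Ag₃PO₄ dissolves, [Ag⁺] = 3s and [PO₄³⁻] = s.
Ksp = [Ag⁺]^3[PO₄³⁻] = (3s)^3 · s = 27s^4 = 5.09×10⁻¹⁸
s = 2.08×10⁻⁵ mol L⁻¹
[Ag⁺] = 3s = 6.25×10⁻⁵ mol L⁻¹

6.25×10⁻⁵ M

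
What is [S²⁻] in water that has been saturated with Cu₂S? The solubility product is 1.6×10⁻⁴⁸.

Cu₂S(s) ⇌ 2 Cu⁺(aq) + S²⁻(aq)
For each mole of Cu₂S that dissolves per liter, [Cu⁺] = 2s and [S²⁻] = s; let s denote this solubility.
Ksp = [Cu⁺]^2[S²⁻] = (2s)^2 · s = 4s^3 = 1.6×10⁻⁴⁸
s = 7.4×10⁻¹⁷ M
[S²⁻] = s = 7.4×10⁻¹⁷ M

7.4×10⁻¹⁷ M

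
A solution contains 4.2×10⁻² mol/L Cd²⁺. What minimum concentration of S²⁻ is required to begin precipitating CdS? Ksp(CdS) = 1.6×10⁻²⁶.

3.8×10⁻²⁵ M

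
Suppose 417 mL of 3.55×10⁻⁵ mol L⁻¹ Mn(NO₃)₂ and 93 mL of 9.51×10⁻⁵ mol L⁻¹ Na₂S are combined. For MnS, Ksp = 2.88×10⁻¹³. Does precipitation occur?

Total volume after mixing = 417 + 93 = 510 mL.
[Mn²⁺] = (3.55×10⁻⁵)(417)/510 = 2.90×10⁻⁵ mol L⁻¹
[S²⁻] = (9.51×10⁻⁵)(93)/510 = 1.73×10⁻⁵ mol L⁻¹
Q = [Mn²⁺][S²⁻] = 5.03×10⁻¹⁰
Since Q (5.03×10⁻¹⁰) exceeds Ksp (2.88×10⁻¹³), MnS will precipitate.

Yes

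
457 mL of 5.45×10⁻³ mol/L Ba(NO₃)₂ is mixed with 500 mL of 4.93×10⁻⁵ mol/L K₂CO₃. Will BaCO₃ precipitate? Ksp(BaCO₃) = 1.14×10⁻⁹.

Yes

Total volume after mixing = 457 + 500 = 957 mL.
[Ba²⁺] = (5.45×10⁻³)(457)/957 = 2.60×10⁻³ mol/L
[CO₃²⁻] = (4.93×10⁻⁵)(500)/957 = 2.58×10⁻⁵ mol/L
Q = [Ba²⁺][CO₃²⁻] = 6.70×10⁻⁸
Because Q > Ksp (6.70×10⁻⁸ vs 1.14×10⁻⁹), a precipitate of BaCO₃ forms.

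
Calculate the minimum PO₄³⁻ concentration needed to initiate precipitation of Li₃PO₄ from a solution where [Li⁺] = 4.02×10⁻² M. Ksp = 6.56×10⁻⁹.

1.01×10⁻⁴ M

Precipitation of each salt begins when its ion product equals Ksp.
Li₃PO₄(s) ⇌ 3 Li⁺(aq) + PO₄³⁻(aq)
Ksp = [Li⁺]^3[PO₄³⁻] = [PO₄³⁻](4.02×10⁻²)^3
[PO₄³⁻] = 6.56×10⁻⁹ / (4.02×10⁻²)^3 = 1.01×10⁻⁴
[PO₄³⁻] = 1.01×10⁻⁴ M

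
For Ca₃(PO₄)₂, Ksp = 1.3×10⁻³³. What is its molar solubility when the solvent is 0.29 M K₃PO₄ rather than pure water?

8.3×10⁻¹² M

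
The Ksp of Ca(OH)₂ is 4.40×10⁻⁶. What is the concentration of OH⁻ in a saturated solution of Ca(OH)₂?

2.06×10⁻² M

Ca(OH)₂(s) ⇌ Ca²⁺(aq) + 2 OH⁻(aq)
With molar solubility s: [Ca²⁺] = s, [OH⁻] = 2s.
Ksp = [Ca²⁺][OH⁻]^2 = s · (2s)^2 = 4s^3 = 4.40×10⁻⁶
s = 1.03×10⁻² mol/L
[OH⁻] = 2s = 2.06×10⁻² mol/L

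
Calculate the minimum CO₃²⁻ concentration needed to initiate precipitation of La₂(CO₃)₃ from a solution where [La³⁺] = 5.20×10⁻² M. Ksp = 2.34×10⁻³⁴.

4.42×10⁻¹¹ M

The threshold for precipitation is Q = Ksp.
La₂(CO₃)₃(s) ⇌ 2 La³⁺(aq) + 3 CO₃²⁻(aq)
Ksp = [La³⁺]^2[CO₃²⁻]^3 = [CO₃²⁻]^3(5.20×10⁻²)^2
[CO₃²⁻]^3 = 2.34×10⁻³⁴ / (5.20×10⁻²)^2 = 8.65×10⁻³²
[CO₃²⁻] = 4.42×10⁻¹¹ M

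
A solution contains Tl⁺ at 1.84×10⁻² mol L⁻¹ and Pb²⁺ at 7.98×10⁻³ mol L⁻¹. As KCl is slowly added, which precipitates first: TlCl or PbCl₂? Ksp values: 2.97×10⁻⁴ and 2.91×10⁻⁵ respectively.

Precipitation of each salt begins when its ion product equals Ksp.
For TlCl: [Cl⁻] = (Ksp/[Tl⁺]) = 1.61×10⁻² mol L⁻¹
For PbCl₂: [Cl⁻] = (Ksp/[Pb²⁺])^(1/2) = 6.04×10⁻² mol L⁻¹
TlCl requires the lower [Cl⁻], so it precipitates first.

TlCl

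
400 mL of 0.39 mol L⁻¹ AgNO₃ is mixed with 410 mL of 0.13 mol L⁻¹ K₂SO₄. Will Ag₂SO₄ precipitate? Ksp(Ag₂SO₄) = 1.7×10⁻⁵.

After mixing, V = 400 mL + 410 mL = 810 mL.
[Ag⁺] = (0.39)(400)/810 = 0.19 mol L⁻¹
[SO₄²⁻] = (0.13)(410)/810 = 6.6×10⁻² mol L⁻¹
Q = [Ag⁺]^2[SO₄²⁻] = 2.4×10⁻³
Since Q (2.4×10⁻³) exceeds Ksp (1.7×10⁻⁵), Ag₂SO₄ will precipitate.

Yes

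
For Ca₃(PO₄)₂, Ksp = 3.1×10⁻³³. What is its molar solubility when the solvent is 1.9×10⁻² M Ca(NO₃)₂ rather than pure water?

1.1×10⁻¹⁴ M

Ca₃(PO₄)₂(s) ⇌ 3 Ca²⁺(aq) + 2 PO₄³⁻(aq)
With Ca²⁺ already at 1.9×10⁻² M and s small, take [Ca²⁺] ≈ 1.9×10⁻² M and [PO₄³⁻] = 2s.
Ksp = [Ca²⁺]^3[PO₄³⁻]^2 = (1.9×10⁻²)^3(2s)^2
(2s)^2 = 3.1×10⁻³³ / (1.9×10⁻²)^3 = 4.5×10⁻²⁸
s = 1.1×10⁻¹⁴ M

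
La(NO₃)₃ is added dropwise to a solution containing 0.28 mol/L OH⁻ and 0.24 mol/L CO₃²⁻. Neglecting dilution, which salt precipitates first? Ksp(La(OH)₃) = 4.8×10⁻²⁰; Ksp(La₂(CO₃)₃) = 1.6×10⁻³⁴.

The threshold for precipitation is Q = Ksp.
For La(OH)₃: [La³⁺] = (Ksp/[OH⁻]^3) = 2.2×10⁻¹⁸ mol/L
For La₂(CO₃)₃: [La³⁺] = (Ksp/[CO₃²⁻]^3)^(1/2) = 1.1×10⁻¹⁶ mol/L
The smaller threshold [La³⁺] is reached first, so La(OH)₃ precipitates first.

La(OH)₃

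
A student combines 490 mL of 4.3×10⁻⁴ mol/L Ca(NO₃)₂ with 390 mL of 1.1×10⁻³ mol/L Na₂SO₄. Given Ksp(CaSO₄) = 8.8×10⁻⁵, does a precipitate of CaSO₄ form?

No

The combined volume is 880 mL.
[Ca²⁺] = (4.3×10⁻⁴)(490)/880 = 2.4×10⁻⁴ mol/L
[SO₄²⁻] = (1.1×10⁻³)(390)/880 = 4.9×10⁻⁴ mol/L
Q = [Ca²⁺][SO₄²⁻] = 1.2×10⁻⁷
Q < Ksp (1.2×10⁻⁷ vs 8.8×10⁻⁵); the solution remains unsaturated and no precipitate forms.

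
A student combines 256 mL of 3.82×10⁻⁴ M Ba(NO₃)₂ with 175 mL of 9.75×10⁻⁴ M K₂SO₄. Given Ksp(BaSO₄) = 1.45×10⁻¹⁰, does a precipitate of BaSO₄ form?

The combined volume is 431 mL.
[Ba²⁺] = (3.82×10⁻⁴)(256)/431 = 2.27×10⁻⁴ M
[SO₄²⁻] = (9.75×10⁻⁴)(175)/431 = 3.96×10⁻⁴ M
Q = [Ba²⁺][SO₄²⁻] = 8.98×10⁻⁸
Q = 8.98×10⁻⁸ > Ksp = 1.45×10⁻¹⁰, so the solution is supersaturated and BaSO₄ precipitates.

Yes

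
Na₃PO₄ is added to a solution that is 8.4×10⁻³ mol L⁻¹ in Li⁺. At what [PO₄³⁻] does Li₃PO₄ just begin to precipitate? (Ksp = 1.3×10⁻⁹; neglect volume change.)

Precipitation of each salt begins when its ion product equals Ksp.
Li₃PO₄(s) ⇌ 3 Li⁺(aq) + PO₄³⁻(aq)
Ksp = [Li⁺]^3[PO₄³⁻] = [PO₄³⁻](8.4×10⁻³)^3
[PO₄³⁻] = 1.3×10⁻⁹ / (8.4×10⁻³)^3 = 2.2×10⁻³
[PO₄³⁻] = 2.2×10⁻³ mol L⁻¹

2.2×10⁻³ M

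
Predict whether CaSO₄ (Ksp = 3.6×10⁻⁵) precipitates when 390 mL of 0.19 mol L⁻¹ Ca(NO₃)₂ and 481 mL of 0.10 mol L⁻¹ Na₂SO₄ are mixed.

The combined volume is 871 mL.
[Ca²⁺] = (0.19)(390)/871 = 8.5×10⁻² mol L⁻¹
[SO₄²⁻] = (0.10)(481)/871 = 5.5×10⁻² mol L⁻¹
Q = [Ca²⁺][SO₄²⁻] = 4.7×10⁻³
Since Q (4.7×10⁻³) exceeds Ksp (3.6×10⁻⁵), CaSO₄ will precipitate.

Yes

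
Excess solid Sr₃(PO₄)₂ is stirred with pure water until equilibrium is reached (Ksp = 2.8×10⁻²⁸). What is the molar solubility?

Sr₃(PO₄)₂(s) ⇌ 3 Sr²⁺(aq) + 2 PO₄³⁻(aq)
If s mol/L of Sr₃(PO₄)₂ dissolves, [Sr²⁺] = 3s and [PO₄³⁻] = 2s.
Ksp = [Sr²⁺]^3[PO₄³⁻]^2 = (3s)^3 · (2s)^2 = 108s^5
108s^5 = 2.8×10⁻²⁸  ⇒  s^5 = 2.6×10⁻³⁰
s = (2.6×10⁻³⁰)^(1/5) = 1.2×10⁻⁶ M

1.2×10⁻⁶ M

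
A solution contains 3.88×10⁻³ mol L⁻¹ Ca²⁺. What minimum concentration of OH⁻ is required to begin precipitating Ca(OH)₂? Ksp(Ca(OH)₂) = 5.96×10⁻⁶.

3.92×10⁻² M

The threshold for precipitation is Q = Ksp.
Ca(OH)₂(s) ⇌ Ca²⁺(aq) + 2 OH⁻(aq)
Ksp = [Ca²⁺][OH⁻]^2 = [OH⁻]^2(3.88×10⁻³)
[OH⁻]^2 = 5.96×10⁻⁶ / (3.88×10⁻³) = 1.54×10⁻³
[OH⁻] = 3.92×10⁻² mol L⁻¹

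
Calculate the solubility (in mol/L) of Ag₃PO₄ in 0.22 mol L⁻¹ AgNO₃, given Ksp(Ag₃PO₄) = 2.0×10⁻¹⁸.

Ag₃PO₄(s) ⇌ 3 Ag⁺(aq) + PO₄³⁻(aq)
Ag⁺ is already present at 0.22 mol L⁻¹. If s mol/L of Ag₃PO₄ dissolves, [PO₄³⁻] = s while [Ag⁺] ≈ 0.22 mol L⁻¹.
Ksp = [Ag⁺]^3[PO₄³⁻] = (0.22)^3s
s = 2.0×10⁻¹⁸ / (0.22)^3 = 1.9×10⁻¹⁶
s = 1.9×10⁻¹⁶ mol L⁻¹

1.9×10⁻¹⁶ M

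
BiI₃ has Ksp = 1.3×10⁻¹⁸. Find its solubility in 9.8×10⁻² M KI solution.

BiI₃(s) ⇌ Bi³⁺(aq) + 3 I⁻(aq)
The solution already contains I⁻ at 9.8×10⁻² M. Let s be the molar solubility of BiI₃.
[I⁻] ≈ 9.8×10⁻² M (common ion dominates); [Bi³⁺] = s.
Ksp = [Bi³⁺][I⁻]^3 = s(9.8×10⁻²)^3
s = 1.3×10⁻¹⁸ / (9.8×10⁻²)^3 = 1.4×10⁻¹⁵
s = 1.4×10⁻¹⁵ M

1.4×10⁻¹⁵ M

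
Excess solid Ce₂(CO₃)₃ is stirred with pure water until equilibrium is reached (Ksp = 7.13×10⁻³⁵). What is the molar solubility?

5.81×10⁻⁸ M

Ce₂(CO₃)₃(s) ⇌ 2 Ce³⁺(aq) + 3 CO₃²⁻(aq)
If s mol/L of Ce₂(CO₃)₃ dissolves, [Ce³⁺] = 2s and [CO₃²⁻] = 3s.
Ksp = [Ce³⁺]^2[CO₃²⁻]^3 = (2s)^2 · (3s)^3 = 108s^5
108s^5 = 7.13×10⁻³⁵  ⇒  s^5 = 6.60×10⁻³⁷
s = 5.81×10⁻⁸ mol/L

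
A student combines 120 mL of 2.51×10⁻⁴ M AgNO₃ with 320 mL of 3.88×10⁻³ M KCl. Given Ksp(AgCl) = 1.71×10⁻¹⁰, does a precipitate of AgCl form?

The combined volume is 440 mL.
[Ag⁺] = (2.51×10⁻⁴)(120)/440 = 6.85×10⁻⁵ M
[Cl⁻] = (3.88×10⁻³)(320)/440 = 2.82×10⁻³ M
Q = [Ag⁺][Cl⁻] = 1.93×10⁻⁷
Since Q (1.93×10⁻⁷) exceeds Ksp (1.71×10⁻¹⁰), AgCl will precipitate.

Yes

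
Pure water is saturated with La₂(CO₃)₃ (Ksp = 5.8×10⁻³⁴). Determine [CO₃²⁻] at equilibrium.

2.6×10⁻⁷ M

La₂(CO₃)₃(s) ⇌ 2 La³⁺(aq) + 3 CO₃²⁻(aq)
With molar solubility s: [La³⁺] = 2s, [CO₃²⁻] = 3s.
Ksp = [La³⁺]^2[CO₃²⁻]^3 = (2s)^2 · (3s)^3 = 108s^5 = 5.8×10⁻³⁴
s = 8.8×10⁻⁸ M
[CO₃²⁻] = 3s = 2.6×10⁻⁷ M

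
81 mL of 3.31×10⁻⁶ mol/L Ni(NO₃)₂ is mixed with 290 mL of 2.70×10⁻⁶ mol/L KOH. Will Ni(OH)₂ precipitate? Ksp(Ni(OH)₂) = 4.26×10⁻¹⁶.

No

Total volume after mixing = 81 + 290 = 371 mL.
[Ni²⁺] = (3.31×10⁻⁶)(81)/371 = 7.23×10⁻⁷ mol/L
[OH⁻] = (2.70×10⁻⁶)(290)/371 = 2.11×10⁻⁶ mol/L
Q = [Ni²⁺][OH⁻]^2 = 3.22×10⁻¹⁸
Since Q (3.22×10⁻¹⁸) is less than Ksp (4.26×10⁻¹⁶), no Ni(OH)₂ precipitates.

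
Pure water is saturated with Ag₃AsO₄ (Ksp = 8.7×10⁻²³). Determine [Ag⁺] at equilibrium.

4.0×10⁻⁶ M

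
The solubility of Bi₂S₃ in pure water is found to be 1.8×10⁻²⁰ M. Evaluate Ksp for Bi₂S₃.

Bi₂S₃(s) ⇌ 2 Bi³⁺(aq) + 3 S²⁻(aq)
Call the molar solubility s, so that [Bi³⁺] = 2s and [S²⁻] = 3s.
Ksp = [Bi³⁺]^2[S²⁻]^3 = (2s)^2 · (3s)^3 = 108s^5
Ksp = 108 × (1.8×10⁻²⁰)^5 = 2.0×10⁻⁹⁷

Ksp = 2.0×10⁻⁹⁷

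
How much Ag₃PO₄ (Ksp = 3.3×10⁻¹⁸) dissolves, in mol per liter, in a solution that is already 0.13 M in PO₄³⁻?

9.8×10⁻⁷ M

Ag₃PO₄(s) ⇌ 3 Ag⁺(aq) + PO₄³⁻(aq)
The solution already contains PO₄³⁻ at 0.13 M. Let s be the molar solubility of Ag₃PO₄.
[PO₄³⁻] ≈ 0.13 M (common ion dominates); [Ag⁺] = 3s.
Ksp = [Ag⁺]^3[PO₄³⁻] = (3s)^3(0.13)
(3s)^3 = 3.3×10⁻¹⁸ / (0.13) = 2.5×10⁻¹⁷
s = 9.8×10⁻⁷ M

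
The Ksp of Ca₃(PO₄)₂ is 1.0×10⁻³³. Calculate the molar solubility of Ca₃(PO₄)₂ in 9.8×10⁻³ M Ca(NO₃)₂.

1.6×10⁻¹⁴ M

Ca₃(PO₄)₂(s) ⇌ 3 Ca²⁺(aq) + 2 PO₄³⁻(aq)
With Ca²⁺ already at 9.8×10⁻³ M and s small, take [Ca²⁺] ≈ 9.8×10⁻³ M and [PO₄³⁻] = 2s.
Ksp = [Ca²⁺]^3[PO₄³⁻]^2 = (9.8×10⁻³)^3(2s)^2
(2s)^2 = 1.0×10⁻³³ / (9.8×10⁻³)^3 = 1.1×10⁻²⁷
s = 1.6×10⁻¹⁴ M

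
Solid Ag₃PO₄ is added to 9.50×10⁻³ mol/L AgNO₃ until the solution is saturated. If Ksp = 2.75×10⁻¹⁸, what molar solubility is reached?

3.21×10⁻¹² M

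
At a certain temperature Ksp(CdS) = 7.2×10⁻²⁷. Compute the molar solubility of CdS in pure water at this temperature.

8.5×10⁻¹⁴ M

CdS(s) ⇌ Cd²⁺(aq) + S²⁻(aq)
With molar solubility s: [Cd²⁺] = s, [S²⁻] = s.
Ksp = [Cd²⁺][S²⁻] = s · s = s^2
s^2 = 7.2×10⁻²⁷
s = 8.5×10⁻¹⁴ mol/L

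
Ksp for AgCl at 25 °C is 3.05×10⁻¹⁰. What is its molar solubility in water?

1.75×10⁻⁵ M

AgCl(s) ⇌ Ag⁺(aq) + Cl⁻(aq)
If s mol/L of AgCl dissolves, [Ag⁺] = s and [Cl⁻] = s.
Ksp = [Ag⁺][Cl⁻] = s · s = s^2
s^2 = 3.05×10⁻¹⁰
s = (3.05×10⁻¹⁰)^(1/2) = 1.75×10⁻⁵ mol L⁻¹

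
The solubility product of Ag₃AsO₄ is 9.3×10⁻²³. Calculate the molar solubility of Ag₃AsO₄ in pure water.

1.4×10⁻⁶ M

Ag₃AsO₄(s) ⇌ 3 Ag⁺(aq) + AsO₄³⁻(aq)
Let s be the molar solubility. Then [Ag⁺] = 3s and [AsO₄³⁻] = s.
Ksp = [Ag⁺]^3[AsO₄³⁻] = (3s)^3 · s = 27s^4
27s^4 = 9.3×10⁻²³  ⇒  s^4 = 3.4×10⁻²⁴
s = 1.4×10⁻⁶ M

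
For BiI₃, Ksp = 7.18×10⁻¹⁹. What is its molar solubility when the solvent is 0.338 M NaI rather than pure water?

1.86×10⁻¹⁷ M

BiI₃(s) ⇌ Bi³⁺(aq) + 3 I⁻(aq)
With I⁻ already at 0.338 M and s small, take [I⁻] ≈ 0.338 M and [Bi³⁺] = s.
Ksp = [Bi³⁺][I⁻]^3 = s(0.338)^3
s = 7.18×10⁻¹⁹ / (0.338)^3 = 1.86×10⁻¹⁷
s = 1.86×10⁻¹⁷ M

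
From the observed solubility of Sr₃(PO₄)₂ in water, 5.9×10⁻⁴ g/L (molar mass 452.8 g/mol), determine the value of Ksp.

Ksp = 4.1×10⁻²⁸

Molar solubility s = (5.9×10⁻⁴ g/L) / (452.8 g/mol) = 1.303×10⁻⁶ mol/L
Sr₃(PO₄)₂(s) ⇌ 3 Sr²⁺(aq) + 2 PO₄³⁻(aq)
With molar solubility s: [Sr²⁺] = 3s, [PO₄³⁻] = 2s.
Ksp = [Sr²⁺]^3[PO₄³⁻]^2 = (3s)^3 · (2s)^2 = 108s^5
Ksp = 108 × (1.303×10⁻⁶)^5 = 4.1×10⁻²⁸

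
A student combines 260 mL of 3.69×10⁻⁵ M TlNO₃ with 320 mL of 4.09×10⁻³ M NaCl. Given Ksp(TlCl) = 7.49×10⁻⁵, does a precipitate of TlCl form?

No

The combined volume is 580 mL.
[Tl⁺] = (3.69×10⁻⁵)(260)/580 = 1.65×10⁻⁵ M
[Cl⁻] = (4.09×10⁻³)(320)/580 = 2.26×10⁻³ M
Q = [Tl⁺][Cl⁻] = 3.73×10⁻⁸
Q = 3.73×10⁻⁸ < Ksp = 7.49×10⁻⁵, so the solution is unsaturated and no precipitate forms.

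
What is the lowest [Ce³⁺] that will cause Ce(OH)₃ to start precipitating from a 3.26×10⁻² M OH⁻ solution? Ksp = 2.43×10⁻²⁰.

Precipitation begins when Q = Ksp.
Ce(OH)₃(s) ⇌ Ce³⁺(aq) + 3 OH⁻(aq)
Ksp = [Ce³⁺][OH⁻]^3 = [Ce³⁺](3.26×10⁻²)^3
[Ce³⁺] = 2.43×10⁻²⁰ / (3.26×10⁻²)^3 = 7.01×10⁻¹⁶
[Ce³⁺] = 7.01×10⁻¹⁶ M

7.01×10⁻¹⁶ M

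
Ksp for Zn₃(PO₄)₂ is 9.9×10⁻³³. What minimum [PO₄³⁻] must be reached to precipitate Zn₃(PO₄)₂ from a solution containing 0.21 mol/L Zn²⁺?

A salt starts to precipitate once the ion product Q reaches its Ksp.
Zn₃(PO₄)₂(s) ⇌ 3 Zn²⁺(aq) + 2 PO₄³⁻(aq)
Ksp = [Zn²⁺]^3[PO₄³⁻]^2 = [PO₄³⁻]^2(0.21)^3
[PO₄³⁻]^2 = 9.9×10⁻³³ / (0.21)^3 = 1.1×10⁻³⁰
[PO₄³⁻] = 1.0×10⁻¹⁵ mol/L

1.0×10⁻¹⁵ M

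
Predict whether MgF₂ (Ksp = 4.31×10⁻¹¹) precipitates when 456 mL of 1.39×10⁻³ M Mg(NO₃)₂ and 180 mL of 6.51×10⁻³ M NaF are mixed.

The combined volume is 636 mL.
[Mg²⁺] = (1.39×10⁻³)(456)/636 = 9.97×10⁻⁴ M
[F⁻] = (6.51×10⁻³)(180)/636 = 1.84×10⁻³ M
Q = [Mg²⁺][F⁻]^2 = 3.38×10⁻⁹
Since Q (3.38×10⁻⁹) exceeds Ksp (4.31×10⁻¹¹), MgF₂ will precipitate.

Yes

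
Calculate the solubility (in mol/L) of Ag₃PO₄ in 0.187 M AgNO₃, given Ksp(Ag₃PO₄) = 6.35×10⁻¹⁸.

Ag₃PO₄(s) ⇌ 3 Ag⁺(aq) + PO₄³⁻(aq)
The solution already contains Ag⁺ at 0.187 M. Let s be the molar solubility of Ag₃PO₄.
[Ag⁺] ≈ 0.187 M (common ion dominates); [PO₄³⁻] = s.
Ksp = [Ag⁺]^3[PO₄³⁻] = (0.187)^3s
s = 6.35×10⁻¹⁸ / (0.187)^3 = 9.71×10⁻¹⁶
s = 9.71×10⁻¹⁶ M

9.71×10⁻¹⁶ M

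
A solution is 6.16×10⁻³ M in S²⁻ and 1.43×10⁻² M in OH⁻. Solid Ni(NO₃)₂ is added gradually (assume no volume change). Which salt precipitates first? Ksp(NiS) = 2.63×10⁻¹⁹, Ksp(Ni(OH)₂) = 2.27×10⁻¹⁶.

Each salt precipitates once Q = Ksp for that salt.
For NiS: [Ni²⁺] = (Ksp/[S²⁻]) = 4.27×10⁻¹⁷ M
For Ni(OH)₂: [Ni²⁺] = (Ksp/[OH⁻]^2) = 1.11×10⁻¹² M
The smaller threshold [Ni²⁺] is reached first, so NiS precipitates first.

NiS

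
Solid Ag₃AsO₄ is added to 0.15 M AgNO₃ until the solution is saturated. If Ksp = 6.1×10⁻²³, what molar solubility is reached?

Ag₃AsO₄(s) ⇌ 3 Ag⁺(aq) + AsO₄³⁻(aq)
Let s be the solubility of Ag₃AsO₄ here. The common ion gives [Ag⁺] ≈ 0.15 M, and [AsO₄³⁻] = s.
Ksp = [Ag⁺]^3[AsO₄³⁻] = (0.15)^3s
s = 6.1×10⁻²³ / (0.15)^3 = 1.8×10⁻²⁰
s = 1.8×10⁻²⁰ M

1.8×10⁻²⁰ M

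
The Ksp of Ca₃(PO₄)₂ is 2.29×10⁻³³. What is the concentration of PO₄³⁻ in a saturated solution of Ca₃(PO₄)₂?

Ca₃(PO₄)₂(s) ⇌ 3 Ca²⁺(aq) + 2 PO₄³⁻(aq)
Call the molar solubility s, so that [Ca²⁺] = 3s and [PO₄³⁻] = 2s.
Ksp = [Ca²⁺]^3[PO₄³⁻]^2 = (3s)^3 · (2s)^2 = 108s^5 = 2.29×10⁻³³
s = 1.16×10⁻⁷ mol/L
[PO₄³⁻] = 2s = 2.32×10⁻⁷ mol/L

2.32×10⁻⁷ M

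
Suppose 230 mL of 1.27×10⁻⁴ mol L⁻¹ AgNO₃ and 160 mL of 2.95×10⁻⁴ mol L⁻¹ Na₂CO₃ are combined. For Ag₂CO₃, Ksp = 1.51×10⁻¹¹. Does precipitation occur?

No

After mixing, V = 230 mL + 160 mL = 390 mL.
[Ag⁺] = (1.27×10⁻⁴)(230)/390 = 7.49×10⁻⁵ mol L⁻¹
[CO₃²⁻] = (2.95×10⁻⁴)(160)/390 = 1.21×10⁻⁴ mol L⁻¹
Q = [Ag⁺]^2[CO₃²⁻] = 6.79×10⁻¹³
Since Q (6.79×10⁻¹³) is less than Ksp (1.51×10⁻¹¹), no Ag₂CO₃ precipitates.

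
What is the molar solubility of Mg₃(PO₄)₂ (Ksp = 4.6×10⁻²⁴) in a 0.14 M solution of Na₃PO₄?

2.1×10⁻⁸ M

Mg₃(PO₄)₂(s) ⇌ 3 Mg²⁺(aq) + 2 PO₄³⁻(aq)
PO₄³⁻ is already present at 0.14 M. If s mol/L of Mg₃(PO₄)₂ dissolves, [Mg²⁺] = 3s while [PO₄³⁻] ≈ 0.14 M.
Ksp = [Mg²⁺]^3[PO₄³⁻]^2 = (3s)^3(0.14)^2
(3s)^3 = 4.6×10⁻²⁴ / (0.14)^2 = 2.3×10⁻²²
s = 2.1×10⁻⁸ M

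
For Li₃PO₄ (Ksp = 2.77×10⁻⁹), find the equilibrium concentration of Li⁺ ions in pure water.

9.55×10⁻³ M

Li₃PO₄(s) ⇌ 3 Li⁺(aq) + PO₄³⁻(aq)
With molar solubility s: [Li⁺] = 3s, [PO₄³⁻] = s.
Ksp = [Li⁺]^3[PO₄³⁻] = (3s)^3 · s = 27s^4 = 2.77×10⁻⁹
s = 3.18×10⁻³ mol/L
[Li⁺] = 3s = 9.55×10⁻³ mol/L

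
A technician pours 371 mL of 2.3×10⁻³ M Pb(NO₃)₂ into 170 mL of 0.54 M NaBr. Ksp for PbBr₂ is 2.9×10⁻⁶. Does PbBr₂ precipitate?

After mixing, V = 371 mL + 170 mL = 541 mL.
[Pb²⁺] = (2.3×10⁻³)(371)/541 = 1.6×10⁻³ M
[Br⁻] = (0.54)(170)/541 = 0.17 M
Q = [Pb²⁺][Br⁻]^2 = 4.5×10⁻⁵
Since Q (4.5×10⁻⁵) exceeds Ksp (2.9×10⁻⁶), PbBr₂ will precipitate.

Yes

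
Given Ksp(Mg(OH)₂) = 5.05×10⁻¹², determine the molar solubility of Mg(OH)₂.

Mg(OH)₂(s) ⇌ Mg²⁺(aq) + 2 OH⁻(aq)
With molar solubility s: [Mg²⁺] = s, [OH⁻] = 2s.
Ksp = [Mg²⁺][OH⁻]^2 = s · (2s)^2 = 4s^3
4s^3 = 5.05×10⁻¹²  ⇒  s^3 = 1.26×10⁻¹²
s = 1.08×10⁻⁴ M

1.08×10⁻⁴ M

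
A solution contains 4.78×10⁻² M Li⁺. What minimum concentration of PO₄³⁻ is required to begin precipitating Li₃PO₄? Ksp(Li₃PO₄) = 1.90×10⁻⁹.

1.74×10⁻⁵ M

Each salt precipitates once Q = Ksp for that salt.
Li₃PO₄(s) ⇌ 3 Li⁺(aq) + PO₄³⁻(aq)
Ksp = [Li⁺]^3[PO₄³⁻] = [PO₄³⁻](4.78×10⁻²)^3
[PO₄³⁻] = 1.90×10⁻⁹ / (4.78×10⁻²)^3 = 1.74×10⁻⁵
[PO₄³⁻] = 1.74×10⁻⁵ M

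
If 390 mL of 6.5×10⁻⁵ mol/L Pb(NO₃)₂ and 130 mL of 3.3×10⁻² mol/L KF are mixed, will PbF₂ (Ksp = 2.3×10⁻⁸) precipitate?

No

Total volume after mixing = 390 + 130 = 520 mL.
[Pb²⁺] = (6.5×10⁻⁵)(390)/520 = 4.9×10⁻⁵ mol/L
[F⁻] = (3.3×10⁻²)(130)/520 = 8.3×10⁻³ mol/L
Q = [Pb²⁺][F⁻]^2 = 3.3×10⁻⁹
Q = 3.3×10⁻⁹ < Ksp = 2.3×10⁻⁸, so the solution is unsaturated and no precipitate forms.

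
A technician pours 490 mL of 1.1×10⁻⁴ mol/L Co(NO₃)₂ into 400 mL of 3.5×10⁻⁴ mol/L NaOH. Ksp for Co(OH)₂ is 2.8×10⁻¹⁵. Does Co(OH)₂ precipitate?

The combined volume is 890 mL.
[Co²⁺] = (1.1×10⁻⁴)(490)/890 = 6.1×10⁻⁵ mol/L
[OH⁻] = (3.5×10⁻⁴)(400)/890 = 1.6×10⁻⁴ mol/L
Q = [Co²⁺][OH⁻]^2 = 1.5×10⁻¹²
Since Q (1.5×10⁻¹²) exceeds Ksp (2.8×10⁻¹⁵), Co(OH)₂ will precipitate.

Yes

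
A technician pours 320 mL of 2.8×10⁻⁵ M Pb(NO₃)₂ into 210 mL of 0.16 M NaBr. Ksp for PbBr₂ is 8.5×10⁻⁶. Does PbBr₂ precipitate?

No

The combined volume is 530 mL.
[Pb²⁺] = (2.8×10⁻⁵)(320)/530 = 1.7×10⁻⁵ M
[Br⁻] = (0.16)(210)/530 = 6.3×10⁻² M
Q = [Pb²⁺][Br⁻]^2 = 6.8×10⁻⁸
Since Q (6.8×10⁻⁸) is less than Ksp (8.5×10⁻⁶), no PbBr₂ precipitates.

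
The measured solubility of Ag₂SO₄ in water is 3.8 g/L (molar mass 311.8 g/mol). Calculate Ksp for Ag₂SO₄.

Molar solubility s = (3.8 g/L) / (311.8 g/mol) = 1.219×10⁻² mol/L
Ag₂SO₄(s) ⇌ 2 Ag⁺(aq) + SO₄²⁻(aq)
If s mol/L of Ag₂SO₄ dissolves, [Ag⁺] = 2s and [SO₄²⁻] = s.
Ksp = [Ag⁺]^2[SO₄²⁻] = (2s)^2 · s = 4s^3
Ksp = 4 × (1.219×10⁻²)^3 = 7.2×10⁻⁶

Ksp = 7.2×10⁻⁶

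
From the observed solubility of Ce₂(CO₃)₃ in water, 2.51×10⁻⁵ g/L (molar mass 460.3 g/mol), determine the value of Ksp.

Ksp = 5.21×10⁻³⁵

Convert to molarity: s = 2.51×10⁻⁵ / 460.3 = 5.4530×10⁻⁸ mol/L
Ce₂(CO₃)₃(s) ⇌ 2 Ce³⁺(aq) + 3 CO₃²⁻(aq)
With molar solubility s: [Ce³⁺] = 2s, [CO₃²⁻] = 3s.
Ksp = [Ce³⁺]^2[CO₃²⁻]^3 = (2s)^2 · (3s)^3 = 108s^5
Ksp = 108 × (5.4530×10⁻⁸)^5 = 5.21×10⁻³⁵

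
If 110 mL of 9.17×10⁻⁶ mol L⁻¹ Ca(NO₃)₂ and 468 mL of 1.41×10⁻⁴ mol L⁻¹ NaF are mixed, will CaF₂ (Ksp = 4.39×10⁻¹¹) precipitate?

After mixing, V = 110 mL + 468 mL = 578 mL.
[Ca²⁺] = (9.17×10⁻⁶)(110)/578 = 1.75×10⁻⁶ mol L⁻¹
[F⁻] = (1.41×10⁻⁴)(468)/578 = 1.14×10⁻⁴ mol L⁻¹
Q = [Ca²⁺][F⁻]^2 = 2.27×10⁻¹⁴
Q = 2.27×10⁻¹⁴ < Ksp = 4.39×10⁻¹¹, so the solution is unsaturated and no precipitate forms.

No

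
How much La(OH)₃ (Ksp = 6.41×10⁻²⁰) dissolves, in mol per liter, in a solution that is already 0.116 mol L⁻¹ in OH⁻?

4.11×10⁻¹⁷ M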